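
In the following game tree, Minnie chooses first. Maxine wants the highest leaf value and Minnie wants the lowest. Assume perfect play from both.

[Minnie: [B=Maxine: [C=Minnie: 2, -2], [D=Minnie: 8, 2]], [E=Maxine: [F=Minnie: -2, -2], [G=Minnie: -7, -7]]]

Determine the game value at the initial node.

C (Minnie): min(2, -2) = -2
D (Minnie): min(8, 2) = 2
B (Maxine): max(-2, 2) = 2
F (Minnie): min(-2, -2) = -2
G (Minnie): min(-7, -7) = -7
E (Maxine): max(-2, -7) = -2
Root (Minnie): min(2, -2) = -2

-2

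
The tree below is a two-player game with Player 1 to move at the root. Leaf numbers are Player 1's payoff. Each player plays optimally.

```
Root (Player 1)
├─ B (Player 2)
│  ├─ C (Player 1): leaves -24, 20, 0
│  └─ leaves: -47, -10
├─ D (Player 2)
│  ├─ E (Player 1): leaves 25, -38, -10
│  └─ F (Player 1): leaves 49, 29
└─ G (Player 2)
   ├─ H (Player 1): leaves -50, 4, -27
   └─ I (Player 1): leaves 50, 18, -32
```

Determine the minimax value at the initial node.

C (Player 1): max(-24, 20, 0) = 20
B (Player 2): min(20, -47, -10) = -47
E (Player 1): max(25, -38, -10) = 25
F (Player 1): max(49, 29) = 49
D (Player 2): min(25, 49) = 25
H (Player 1): max(-50, 4, -27) = 4
I (Player 1): max(50, 18, -32) = 50
G (Player 2): min(4, 50) = 4
Root (Player 1): max(-47, 25, 4) = 25

25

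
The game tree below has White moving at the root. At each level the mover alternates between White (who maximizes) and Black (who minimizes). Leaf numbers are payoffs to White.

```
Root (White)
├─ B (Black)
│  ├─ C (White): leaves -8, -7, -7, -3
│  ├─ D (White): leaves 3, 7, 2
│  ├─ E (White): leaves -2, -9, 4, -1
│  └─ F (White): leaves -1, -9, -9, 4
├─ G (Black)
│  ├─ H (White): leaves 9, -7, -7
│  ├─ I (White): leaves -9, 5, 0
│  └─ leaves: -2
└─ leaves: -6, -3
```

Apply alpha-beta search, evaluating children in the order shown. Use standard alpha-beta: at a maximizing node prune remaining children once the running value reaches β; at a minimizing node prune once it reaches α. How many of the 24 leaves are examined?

C [α=-∞,β=+∞]: v=-3
D [α=-∞,β=-3]: v=3 after child 1 ≥ β → β-cutoff, skip 2
E [α=-∞,β=-3]: v=-2 after child 1 ≥ β → β-cutoff, skip 3
F [α=-∞,β=-3]: v=-1 after child 1 ≥ β → β-cutoff, skip 3
B [α=-∞,β=+∞]: v=-3
H [α=-3,β=+∞]: v=9
I [α=-3,β=9]: v=5
G [α=-3,β=+∞]: v=-2
Root [α=-∞,β=+∞]: v=-2
Leaves evaluated: 16 of 24.

16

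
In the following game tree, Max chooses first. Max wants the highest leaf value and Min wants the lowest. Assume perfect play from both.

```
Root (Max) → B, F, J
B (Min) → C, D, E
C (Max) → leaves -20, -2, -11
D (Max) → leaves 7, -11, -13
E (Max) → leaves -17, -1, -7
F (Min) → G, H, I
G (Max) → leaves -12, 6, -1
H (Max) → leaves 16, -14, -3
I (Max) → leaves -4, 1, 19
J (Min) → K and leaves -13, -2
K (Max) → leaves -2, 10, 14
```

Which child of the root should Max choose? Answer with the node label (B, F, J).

F

C (Max): max(-20, -2, -11) = -2
D (Max): max(7, -11, -13) = 7
E (Max): max(-17, -1, -7) = -1
B (Min): min(-2, 7, -1) = -2
G (Max): max(-12, 6, -1) = 6
H (Max): max(16, -14, -3) = 16
I (Max): max(-4, 1, 19) = 19
F (Min): min(6, 16, 19) = 6
K (Max): max(-2, 10, 14) = 14
J (Min): min(14, -13, -2) = -13
Root (Max): max(-2, 6, -13) = 6
Max picks the child with the highest value: F (value 6).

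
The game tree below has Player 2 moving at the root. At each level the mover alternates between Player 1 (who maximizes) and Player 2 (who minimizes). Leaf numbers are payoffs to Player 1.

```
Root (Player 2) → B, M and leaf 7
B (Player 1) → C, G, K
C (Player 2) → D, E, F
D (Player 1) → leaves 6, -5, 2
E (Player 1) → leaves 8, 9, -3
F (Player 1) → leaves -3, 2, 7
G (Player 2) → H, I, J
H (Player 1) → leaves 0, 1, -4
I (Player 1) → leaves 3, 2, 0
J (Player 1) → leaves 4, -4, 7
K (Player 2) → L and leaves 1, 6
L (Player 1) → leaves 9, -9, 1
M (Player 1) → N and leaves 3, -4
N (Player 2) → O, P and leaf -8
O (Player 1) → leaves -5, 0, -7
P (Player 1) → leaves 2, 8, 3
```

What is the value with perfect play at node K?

1

L: max(9, -9, 1) = 9
K: min(9, 1, 6) = 1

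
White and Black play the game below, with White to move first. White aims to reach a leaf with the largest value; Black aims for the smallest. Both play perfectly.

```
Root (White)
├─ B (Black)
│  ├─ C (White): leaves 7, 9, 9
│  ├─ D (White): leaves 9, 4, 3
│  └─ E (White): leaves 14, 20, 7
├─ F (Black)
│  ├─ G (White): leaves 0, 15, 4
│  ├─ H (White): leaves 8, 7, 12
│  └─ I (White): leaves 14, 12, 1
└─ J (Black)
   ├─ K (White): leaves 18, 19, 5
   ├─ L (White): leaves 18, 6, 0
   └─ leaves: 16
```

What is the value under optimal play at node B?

C: max(7, 9, 9) = 9
D: max(9, 4, 3) = 9
E: max(14, 20, 7) = 20
B: min(9, 9, 20) = 9

9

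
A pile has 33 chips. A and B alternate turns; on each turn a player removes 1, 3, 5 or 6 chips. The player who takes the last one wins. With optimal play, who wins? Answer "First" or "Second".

Compute winning (W) and losing (L) positions by backward induction:
i:   0  1  2  3  4  5  6  7  8  9 10 11 12 13 14 15 16 17 18 19 20 21 22 23 24 25 26 27 28 29 30 31 32 33
     L  W  L  W  L  W  W  W  W  W  W  L  W  L  W  L  W  W  W  W  W  W  L  W  L  W  L  W  W  W  W  W  W  L
Position 33 is L, so the second player wins.

Second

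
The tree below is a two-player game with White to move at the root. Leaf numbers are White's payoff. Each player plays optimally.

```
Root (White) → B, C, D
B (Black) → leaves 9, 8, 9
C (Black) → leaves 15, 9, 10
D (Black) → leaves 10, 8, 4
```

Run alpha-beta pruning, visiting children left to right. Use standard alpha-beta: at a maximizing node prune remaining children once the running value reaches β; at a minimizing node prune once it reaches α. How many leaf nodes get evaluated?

8

B [α=-∞,β=+∞]: v=8
C [α=8,β=+∞]: v=9
D [α=9,β=+∞]: v=8 after child 2 ≤ α → α-cutoff, skip 1
Root [α=-∞,β=+∞]: v=9
Leaves evaluated: 8 of 9.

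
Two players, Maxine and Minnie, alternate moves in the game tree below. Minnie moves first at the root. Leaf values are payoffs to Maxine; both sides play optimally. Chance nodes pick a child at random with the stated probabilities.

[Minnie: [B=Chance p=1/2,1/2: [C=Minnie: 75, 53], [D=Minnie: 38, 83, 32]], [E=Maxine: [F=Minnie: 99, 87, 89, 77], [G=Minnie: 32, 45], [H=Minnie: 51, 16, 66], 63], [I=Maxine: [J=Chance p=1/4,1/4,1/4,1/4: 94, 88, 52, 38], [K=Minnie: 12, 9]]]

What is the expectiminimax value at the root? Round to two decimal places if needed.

42.5

C (Minnie): min(75, 53) = 53
D (Minnie): min(38, 83, 32) = 32
B (Chance): 1/2·53 + 1/2·32 = 42.5
F (Minnie): min(99, 87, 89, 77) = 77
G (Minnie): min(32, 45) = 32
H (Minnie): min(51, 16, 66) = 16
E (Maxine): max(77, 32, 16, 63) = 77
J (Chance): 1/4·94 + 1/4·88 + 1/4·52 + 1/4·38 = 68
K (Minnie): min(12, 9) = 9
I (Maxine): max(68, 9) = 68
Root (Minnie): min(42.5, 77, 68) = 42.5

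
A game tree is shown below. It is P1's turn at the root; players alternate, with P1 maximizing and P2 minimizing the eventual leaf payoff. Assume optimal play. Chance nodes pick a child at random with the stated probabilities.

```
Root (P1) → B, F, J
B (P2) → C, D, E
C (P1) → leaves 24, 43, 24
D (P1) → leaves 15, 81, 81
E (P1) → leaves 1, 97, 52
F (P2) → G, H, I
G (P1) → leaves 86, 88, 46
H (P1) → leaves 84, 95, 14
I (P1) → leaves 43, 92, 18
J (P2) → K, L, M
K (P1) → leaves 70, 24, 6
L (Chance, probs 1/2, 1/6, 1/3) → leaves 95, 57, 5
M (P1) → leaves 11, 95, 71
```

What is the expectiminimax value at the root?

C (P1): max(24, 43, 24) = 43
D (P1): max(15, 81, 81) = 81
E (P1): max(1, 97, 52) = 97
B (P2): min(43, 81, 97) = 43
G (P1): max(86, 88, 46) = 88
H (P1): max(84, 95, 14) = 95
I (P1): max(43, 92, 18) = 92
F (P2): min(88, 95, 92) = 88
K (P1): max(70, 24, 6) = 70
L (Chance): 1/2·95 + 1/6·57 + 1/3·5 = 58.67
M (P1): max(11, 95, 71) = 95
J (P2): min(70, 58.67, 95) = 58.67
Root (P1): max(43, 88, 58.67) = 88

88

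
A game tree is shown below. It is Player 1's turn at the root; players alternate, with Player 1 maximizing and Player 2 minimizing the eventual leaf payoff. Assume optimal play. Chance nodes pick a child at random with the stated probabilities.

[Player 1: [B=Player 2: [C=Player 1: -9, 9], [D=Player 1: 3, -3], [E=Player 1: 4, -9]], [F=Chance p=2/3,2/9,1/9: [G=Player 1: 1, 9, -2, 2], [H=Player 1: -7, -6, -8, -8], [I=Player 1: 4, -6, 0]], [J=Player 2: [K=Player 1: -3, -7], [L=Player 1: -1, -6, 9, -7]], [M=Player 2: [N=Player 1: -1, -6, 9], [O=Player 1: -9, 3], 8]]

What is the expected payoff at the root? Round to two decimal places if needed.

5.11

C (Player 1): max(-9, 9) = 9
D (Player 1): max(3, -3) = 3
E (Player 1): max(4, -9) = 4
B (Player 2): min(9, 3, 4) = 3
G (Player 1): max(1, 9, -2, 2) = 9
H (Player 1): max(-7, -6, -8, -8) = -6
I (Player 1): max(4, -6, 0) = 4
F (Chance): 2/3·9 + 2/9·-6 + 1/9·4 = 5.11
K (Player 1): max(-3, -7) = -3
L (Player 1): max(-1, -6, 9, -7) = 9
J (Player 2): min(-3, 9) = -3
N (Player 1): max(-1, -6, 9) = 9
O (Player 1): max(-9, 3) = 3
M (Player 2): min(9, 3, 8) = 3
Root (Player 1): max(3, 5.11, -3, 3) = 5.11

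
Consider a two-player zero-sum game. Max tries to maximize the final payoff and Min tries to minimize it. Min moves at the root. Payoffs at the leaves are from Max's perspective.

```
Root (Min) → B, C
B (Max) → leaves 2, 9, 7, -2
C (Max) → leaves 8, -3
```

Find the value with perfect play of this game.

B (Max): max(2, 9, 7, -2) = 9
C (Max): max(8, -3) = 8
Root (Min): min(9, 8) = 8

8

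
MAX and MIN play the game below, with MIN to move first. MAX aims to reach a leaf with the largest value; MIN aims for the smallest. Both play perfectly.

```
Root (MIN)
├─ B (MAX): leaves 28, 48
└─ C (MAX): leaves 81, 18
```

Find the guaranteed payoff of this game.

B (MAX): max(28, 48) = 48
C (MAX): max(81, 18) = 81
Root (MIN): min(48, 81) = 48

48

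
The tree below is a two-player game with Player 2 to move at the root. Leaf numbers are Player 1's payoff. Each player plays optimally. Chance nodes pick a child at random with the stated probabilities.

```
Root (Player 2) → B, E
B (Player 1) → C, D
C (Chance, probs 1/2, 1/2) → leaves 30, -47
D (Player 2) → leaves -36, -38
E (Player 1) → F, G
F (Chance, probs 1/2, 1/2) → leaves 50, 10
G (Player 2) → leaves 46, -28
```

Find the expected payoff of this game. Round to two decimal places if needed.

C (Chance): 1/2·30 + 1/2·-47 = -8.5
D (Player 2): min(-36, -38) = -38
B (Player 1): max(-8.5, -38) = -8.5
F (Chance): 1/2·50 + 1/2·10 = 30
G (Player 2): min(46, -28) = -28
E (Player 1): max(30, -28) = 30
Root (Player 2): min(-8.5, 30) = -8.5

-8.5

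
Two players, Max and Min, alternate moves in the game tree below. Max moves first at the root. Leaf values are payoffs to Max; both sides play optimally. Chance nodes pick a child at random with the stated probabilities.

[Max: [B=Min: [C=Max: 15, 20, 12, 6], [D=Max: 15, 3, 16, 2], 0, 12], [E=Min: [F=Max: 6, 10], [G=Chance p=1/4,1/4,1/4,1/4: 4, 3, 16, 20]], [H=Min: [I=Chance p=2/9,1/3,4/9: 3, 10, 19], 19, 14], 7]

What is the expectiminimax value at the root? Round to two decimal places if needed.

C (Max): max(15, 20, 12, 6) = 20
D (Max): max(15, 3, 16, 2) = 16
B (Min): min(20, 16, 0, 12) = 0
F (Max): max(6, 10) = 10
G (Chance): 1/4·4 + 1/4·3 + 1/4·16 + 1/4·20 = 10.75
E (Min): min(10, 10.75) = 10
I (Chance): 2/9·3 + 1/3·10 + 4/9·19 = 12.44
H (Min): min(12.44, 19, 14) = 12.44
Root (Max): max(0, 10, 12.44, 7) = 12.44

12.44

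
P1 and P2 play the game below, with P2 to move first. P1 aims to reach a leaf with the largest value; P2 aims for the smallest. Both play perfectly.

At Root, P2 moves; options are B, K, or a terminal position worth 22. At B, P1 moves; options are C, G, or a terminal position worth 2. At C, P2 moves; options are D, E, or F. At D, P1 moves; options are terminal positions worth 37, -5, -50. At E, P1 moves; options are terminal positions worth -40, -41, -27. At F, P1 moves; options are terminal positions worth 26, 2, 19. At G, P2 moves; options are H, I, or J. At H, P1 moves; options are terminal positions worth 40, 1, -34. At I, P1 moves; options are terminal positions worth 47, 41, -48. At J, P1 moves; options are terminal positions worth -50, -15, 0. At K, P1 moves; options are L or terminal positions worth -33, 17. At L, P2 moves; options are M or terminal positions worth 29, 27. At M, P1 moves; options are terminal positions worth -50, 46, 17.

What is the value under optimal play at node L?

M: max(-50, 46, 17) = 46
L: min(46, 29, 27) = 27

27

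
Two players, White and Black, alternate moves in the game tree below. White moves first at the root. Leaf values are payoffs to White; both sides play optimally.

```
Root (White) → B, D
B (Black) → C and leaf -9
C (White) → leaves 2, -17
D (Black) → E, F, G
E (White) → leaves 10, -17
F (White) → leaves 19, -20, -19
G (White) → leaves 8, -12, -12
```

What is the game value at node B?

-9

C: max(2, -17) = 2
B: min(2, -9) = -9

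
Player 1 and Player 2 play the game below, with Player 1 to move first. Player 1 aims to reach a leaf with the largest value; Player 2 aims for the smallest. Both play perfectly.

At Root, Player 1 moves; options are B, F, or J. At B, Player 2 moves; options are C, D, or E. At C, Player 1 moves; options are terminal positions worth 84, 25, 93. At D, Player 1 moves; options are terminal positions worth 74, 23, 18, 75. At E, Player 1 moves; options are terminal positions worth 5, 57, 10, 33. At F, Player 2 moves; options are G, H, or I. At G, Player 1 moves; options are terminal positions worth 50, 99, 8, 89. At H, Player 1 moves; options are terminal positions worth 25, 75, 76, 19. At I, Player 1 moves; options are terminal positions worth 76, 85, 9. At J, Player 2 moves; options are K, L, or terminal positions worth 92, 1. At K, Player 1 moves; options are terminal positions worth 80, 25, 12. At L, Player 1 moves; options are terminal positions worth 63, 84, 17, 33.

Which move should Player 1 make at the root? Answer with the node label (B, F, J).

C (Player 1): max(84, 25, 93) = 93
D (Player 1): max(74, 23, 18, 75) = 75
E (Player 1): max(5, 57, 10, 33) = 57
B (Player 2): min(93, 75, 57) = 57
G (Player 1): max(50, 99, 8, 89) = 99
H (Player 1): max(25, 75, 76, 19) = 76
I (Player 1): max(76, 85, 9) = 85
F (Player 2): min(99, 76, 85) = 76
K (Player 1): max(80, 25, 12) = 80
L (Player 1): max(63, 84, 17, 33) = 84
J (Player 2): min(80, 84, 92, 1) = 1
Root (Player 1): max(57, 76, 1) = 76
Player 1 picks the child with the highest value: F (value 76).

F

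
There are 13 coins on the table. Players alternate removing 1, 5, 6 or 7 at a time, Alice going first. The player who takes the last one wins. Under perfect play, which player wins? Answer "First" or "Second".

First

Mark each pile size as W (mover wins) or L (mover loses):
i:   0  1  2  3  4  5  6  7  8  9 10 11 12 13
     L  W  L  W  L  W  W  W  W  W  W  W  L  W
Position 13 is W, so the first player wins.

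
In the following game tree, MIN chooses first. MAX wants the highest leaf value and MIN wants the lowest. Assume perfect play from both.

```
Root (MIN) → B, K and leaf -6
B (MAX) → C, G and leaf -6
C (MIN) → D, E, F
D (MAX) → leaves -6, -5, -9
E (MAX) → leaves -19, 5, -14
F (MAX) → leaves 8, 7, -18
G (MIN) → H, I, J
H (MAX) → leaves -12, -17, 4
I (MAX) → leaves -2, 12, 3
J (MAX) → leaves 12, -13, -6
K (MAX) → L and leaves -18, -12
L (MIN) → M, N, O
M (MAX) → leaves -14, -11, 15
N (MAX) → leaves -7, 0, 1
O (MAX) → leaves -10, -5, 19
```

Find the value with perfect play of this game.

D (MAX): max(-6, -5, -9) = -5
E (MAX): max(-19, 5, -14) = 5
F (MAX): max(8, 7, -18) = 8
C (MIN): min(-5, 5, 8) = -5
H (MAX): max(-12, -17, 4) = 4
I (MAX): max(-2, 12, 3) = 12
J (MAX): max(12, -13, -6) = 12
G (MIN): min(4, 12, 12) = 4
B (MAX): max(-5, 4, -6) = 4
M (MAX): max(-14, -11, 15) = 15
N (MAX): max(-7, 0, 1) = 1
O (MAX): max(-10, -5, 19) = 19
L (MIN): min(15, 1, 19) = 1
K (MAX): max(1, -18, -12) = 1
Root (MIN): min(4, 1, -6) = -6

-6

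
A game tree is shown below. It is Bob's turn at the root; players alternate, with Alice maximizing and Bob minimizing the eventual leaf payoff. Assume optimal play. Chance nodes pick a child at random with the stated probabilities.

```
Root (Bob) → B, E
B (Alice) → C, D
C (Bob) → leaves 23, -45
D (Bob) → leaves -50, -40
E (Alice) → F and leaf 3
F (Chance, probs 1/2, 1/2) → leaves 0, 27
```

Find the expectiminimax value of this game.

C (Bob): min(23, -45) = -45
D (Bob): min(-50, -40) = -50
B (Alice): max(-45, -50) = -45
F (Chance): 1/2·0 + 1/2·27 = 13.5
E (Alice): max(13.5, 3) = 13.5
Root (Bob): min(-45, 13.5) = -45

-45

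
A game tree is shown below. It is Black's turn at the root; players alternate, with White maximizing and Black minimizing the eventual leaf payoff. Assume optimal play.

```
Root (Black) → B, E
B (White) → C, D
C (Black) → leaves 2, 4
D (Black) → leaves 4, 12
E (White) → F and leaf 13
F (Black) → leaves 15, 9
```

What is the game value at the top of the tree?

4

C (Black): min(2, 4) = 2
D (Black): min(4, 12) = 4
B (White): max(2, 4) = 4
F (Black): min(15, 9) = 9
E (White): max(9, 13) = 13
Root (Black): min(4, 13) = 4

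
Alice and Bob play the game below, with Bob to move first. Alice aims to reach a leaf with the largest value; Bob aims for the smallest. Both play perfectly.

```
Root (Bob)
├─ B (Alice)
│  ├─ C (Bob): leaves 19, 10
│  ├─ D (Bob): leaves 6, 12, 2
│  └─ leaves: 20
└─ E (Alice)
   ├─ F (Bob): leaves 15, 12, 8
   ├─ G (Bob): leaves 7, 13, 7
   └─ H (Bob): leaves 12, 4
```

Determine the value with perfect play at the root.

C (Bob): min(19, 10) = 10
D (Bob): min(6, 12, 2) = 2
B (Alice): max(10, 2, 20) = 20
F (Bob): min(15, 12, 8) = 8
G (Bob): min(7, 13, 7) = 7
H (Bob): min(12, 4) = 4
E (Alice): max(8, 7, 4) = 8
Root (Bob): min(20, 8) = 8

8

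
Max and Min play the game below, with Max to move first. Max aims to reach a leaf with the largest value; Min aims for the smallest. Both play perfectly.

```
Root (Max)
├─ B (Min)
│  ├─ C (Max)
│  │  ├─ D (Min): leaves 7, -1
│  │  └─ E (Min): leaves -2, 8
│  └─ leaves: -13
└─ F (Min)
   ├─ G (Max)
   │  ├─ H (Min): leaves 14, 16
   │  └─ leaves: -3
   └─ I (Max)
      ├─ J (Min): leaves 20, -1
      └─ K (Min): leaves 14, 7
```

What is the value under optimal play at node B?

-13

D: min(7, -1) = -1
E: min(-2, 8) = -2
C: max(-1, -2) = -1
B: min(-1, -13) = -13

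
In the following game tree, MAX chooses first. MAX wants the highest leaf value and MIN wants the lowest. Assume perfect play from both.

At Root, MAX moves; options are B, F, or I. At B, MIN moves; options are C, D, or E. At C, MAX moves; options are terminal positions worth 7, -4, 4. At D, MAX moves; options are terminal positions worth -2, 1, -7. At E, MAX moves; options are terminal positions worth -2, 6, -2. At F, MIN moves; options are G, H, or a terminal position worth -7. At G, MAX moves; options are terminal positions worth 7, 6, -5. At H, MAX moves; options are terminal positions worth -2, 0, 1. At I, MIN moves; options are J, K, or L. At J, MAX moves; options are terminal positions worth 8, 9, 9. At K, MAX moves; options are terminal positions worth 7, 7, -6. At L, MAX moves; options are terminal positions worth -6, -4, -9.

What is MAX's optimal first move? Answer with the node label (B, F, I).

B

C (MAX): max(7, -4, 4) = 7
D (MAX): max(-2, 1, -7) = 1
E (MAX): max(-2, 6, -2) = 6
B (MIN): min(7, 1, 6) = 1
G (MAX): max(7, 6, -5) = 7
H (MAX): max(-2, 0, 1) = 1
F (MIN): min(7, 1, -7) = -7
J (MAX): max(8, 9, 9) = 9
K (MAX): max(7, 7, -6) = 7
L (MAX): max(-6, -4, -9) = -4
I (MIN): min(9, 7, -4) = -4
Root (MAX): max(1, -7, -4) = 1
MAX picks the child with the highest value: B (value 1).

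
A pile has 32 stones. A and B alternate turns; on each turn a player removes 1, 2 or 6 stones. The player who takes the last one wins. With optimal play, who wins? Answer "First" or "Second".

First

Positions where the player to move wins (W) vs loses (L):
i:   0  1  2  3  4  5  6  7  8  9 10 11 12 13 14 15 16 17 18 19 20 21 22 23 24 25 26 27 28 29 30 31 32
     L  W  W  L  W  W  W  L  W  W  L  W  W  W  L  W  W  L  W  W  W  L  W  W  L  W  W  W  L  W  W  L  W
Position 32 is W, so the first player wins.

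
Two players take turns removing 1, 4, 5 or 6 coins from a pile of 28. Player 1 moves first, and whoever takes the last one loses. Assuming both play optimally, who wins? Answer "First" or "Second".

Positions where the player to move wins (W) vs loses (L):
i:   0  1  2  3  4  5  6  7  8  9 10 11 12 13 14 15 16 17 18 19 20 21 22 23 24 25 26 27 28
     W  L  W  L  W  W  W  W  W  W  L  W  L  W  W  W  W  W  W  L  W  L  W  W  W  W  W  W  L
Position 28 is L, so the second player wins.

Second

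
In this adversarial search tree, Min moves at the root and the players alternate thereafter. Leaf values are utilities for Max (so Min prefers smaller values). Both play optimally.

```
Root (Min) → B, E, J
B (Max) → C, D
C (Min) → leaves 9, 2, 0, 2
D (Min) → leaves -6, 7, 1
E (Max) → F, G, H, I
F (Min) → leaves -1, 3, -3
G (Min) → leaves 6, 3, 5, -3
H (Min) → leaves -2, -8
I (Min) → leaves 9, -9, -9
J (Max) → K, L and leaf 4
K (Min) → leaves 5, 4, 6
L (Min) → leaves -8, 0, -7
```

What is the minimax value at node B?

0

C: min(9, 2, 0, 2) = 0
D: min(-6, 7, 1) = -6
B: max(0, -6) = 0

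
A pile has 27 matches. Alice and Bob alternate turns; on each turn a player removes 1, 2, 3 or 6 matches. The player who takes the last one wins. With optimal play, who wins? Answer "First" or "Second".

First

Mark each pile size as W (mover wins) or L (mover loses):
i:   0  1  2  3  4  5  6  7  8  9 10 11 12 13 14 15 16 17 18 19 20 21 22 23 24 25 26 27
     L  W  W  W  L  W  W  W  L  W  W  W  L  W  W  W  L  W  W  W  L  W  W  W  L  W  W  W
Position 27 is W, so the first player wins.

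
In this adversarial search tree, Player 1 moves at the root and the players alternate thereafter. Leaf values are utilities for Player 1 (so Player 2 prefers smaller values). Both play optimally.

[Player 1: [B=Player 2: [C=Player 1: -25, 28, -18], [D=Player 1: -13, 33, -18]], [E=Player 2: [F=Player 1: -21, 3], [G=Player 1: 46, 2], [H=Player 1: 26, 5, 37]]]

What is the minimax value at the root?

C (Player 1): max(-25, 28, -18) = 28
D (Player 1): max(-13, 33, -18) = 33
B (Player 2): min(28, 33) = 28
F (Player 1): max(-21, 3) = 3
G (Player 1): max(46, 2) = 46
H (Player 1): max(26, 5, 37) = 37
E (Player 2): min(3, 46, 37) = 3
Root (Player 1): max(28, 3) = 28

28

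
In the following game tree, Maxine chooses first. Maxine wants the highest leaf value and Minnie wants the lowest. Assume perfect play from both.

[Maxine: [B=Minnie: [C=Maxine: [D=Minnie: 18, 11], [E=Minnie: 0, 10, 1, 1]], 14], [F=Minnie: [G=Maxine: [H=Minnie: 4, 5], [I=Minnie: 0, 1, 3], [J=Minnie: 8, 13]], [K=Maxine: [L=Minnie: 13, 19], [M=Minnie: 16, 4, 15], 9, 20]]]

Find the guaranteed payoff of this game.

11

D (Minnie): min(18, 11) = 11
E (Minnie): min(0, 10, 1, 1) = 0
C (Maxine): max(11, 0) = 11
B (Minnie): min(11, 14) = 11
H (Minnie): min(4, 5) = 4
I (Minnie): min(0, 1, 3) = 0
J (Minnie): min(8, 13) = 8
G (Maxine): max(4, 0, 8) = 8
L (Minnie): min(13, 19) = 13
M (Minnie): min(16, 4, 15) = 4
K (Maxine): max(13, 4, 9, 20) = 20
F (Minnie): min(8, 20) = 8
Root (Maxine): max(11, 8) = 11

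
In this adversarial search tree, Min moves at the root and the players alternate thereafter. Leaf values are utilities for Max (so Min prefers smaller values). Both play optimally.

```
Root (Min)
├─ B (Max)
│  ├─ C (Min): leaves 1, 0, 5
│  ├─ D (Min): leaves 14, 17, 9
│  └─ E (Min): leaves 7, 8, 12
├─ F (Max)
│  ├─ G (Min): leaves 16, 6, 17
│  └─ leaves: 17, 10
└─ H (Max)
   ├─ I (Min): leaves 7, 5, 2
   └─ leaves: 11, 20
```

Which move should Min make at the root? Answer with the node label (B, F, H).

C (Min): min(1, 0, 5) = 0
D (Min): min(14, 17, 9) = 9
E (Min): min(7, 8, 12) = 7
B (Max): max(0, 9, 7) = 9
G (Min): min(16, 6, 17) = 6
F (Max): max(6, 17, 10) = 17
I (Min): min(7, 5, 2) = 2
H (Max): max(2, 11, 20) = 20
Root (Min): min(9, 17, 20) = 9
Min picks the child with the lowest value: B (value 9).

B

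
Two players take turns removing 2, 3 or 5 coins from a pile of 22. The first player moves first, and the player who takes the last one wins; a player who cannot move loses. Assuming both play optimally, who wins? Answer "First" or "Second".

Second

Compute winning (W) and losing (L) positions by backward induction:
i:   0  1  2  3  4  5  6  7  8  9 10 11 12 13 14 15 16 17 18 19 20 21 22
     L  L  W  W  W  W  W  L  L  W  W  W  W  W  L  L  W  W  W  W  W  L  L
Position 22 is L, so the second player wins.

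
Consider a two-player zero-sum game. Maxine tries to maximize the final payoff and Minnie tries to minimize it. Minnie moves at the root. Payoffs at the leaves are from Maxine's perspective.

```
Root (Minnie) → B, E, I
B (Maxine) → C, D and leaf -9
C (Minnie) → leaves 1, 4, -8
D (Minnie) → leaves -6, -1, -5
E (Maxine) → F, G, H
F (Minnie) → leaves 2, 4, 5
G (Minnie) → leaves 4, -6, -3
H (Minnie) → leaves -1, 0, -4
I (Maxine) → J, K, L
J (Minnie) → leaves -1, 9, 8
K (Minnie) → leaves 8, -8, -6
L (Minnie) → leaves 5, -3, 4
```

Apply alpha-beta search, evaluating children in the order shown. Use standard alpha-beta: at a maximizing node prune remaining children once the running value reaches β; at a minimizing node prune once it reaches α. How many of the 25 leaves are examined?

C [α=-∞,β=+∞]: v=-8
D [α=-8,β=+∞]: v=-6
B [α=-∞,β=+∞]: v=-6
F [α=-∞,β=-6]: v=2
E [α=-∞,β=-6]: v=2 after child 1 ≥ β → β-cutoff, skip 2
J [α=-∞,β=-6]: v=-1
I [α=-∞,β=-6]: v=-1 after child 1 ≥ β → β-cutoff, skip 2
Root [α=-∞,β=+∞]: v=-6
Leaves evaluated: 13 of 25.

13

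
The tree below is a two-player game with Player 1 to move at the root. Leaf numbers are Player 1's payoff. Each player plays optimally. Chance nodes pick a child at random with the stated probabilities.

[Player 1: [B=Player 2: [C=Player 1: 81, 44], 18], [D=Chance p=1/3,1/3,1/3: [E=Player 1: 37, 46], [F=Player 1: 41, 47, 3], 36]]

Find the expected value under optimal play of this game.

43

C (Player 1): max(81, 44) = 81
B (Player 2): min(81, 18) = 18
E (Player 1): max(37, 46) = 46
F (Player 1): max(41, 47, 3) = 47
D (Chance): 1/3·46 + 1/3·47 + 1/3·36 = 43
Root (Player 1): max(18, 43) = 43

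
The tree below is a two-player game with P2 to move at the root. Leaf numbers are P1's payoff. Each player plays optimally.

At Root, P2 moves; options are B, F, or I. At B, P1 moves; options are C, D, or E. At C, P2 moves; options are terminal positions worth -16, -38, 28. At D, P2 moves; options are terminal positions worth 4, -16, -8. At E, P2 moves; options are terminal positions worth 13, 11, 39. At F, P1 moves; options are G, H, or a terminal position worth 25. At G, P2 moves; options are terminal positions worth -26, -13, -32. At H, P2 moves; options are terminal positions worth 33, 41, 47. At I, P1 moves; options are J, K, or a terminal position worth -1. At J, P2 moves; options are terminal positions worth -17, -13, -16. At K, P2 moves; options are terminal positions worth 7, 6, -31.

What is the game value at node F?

G: min(-26, -13, -32) = -32
H: min(33, 41, 47) = 33
F: max(-32, 33, 25) = 33

33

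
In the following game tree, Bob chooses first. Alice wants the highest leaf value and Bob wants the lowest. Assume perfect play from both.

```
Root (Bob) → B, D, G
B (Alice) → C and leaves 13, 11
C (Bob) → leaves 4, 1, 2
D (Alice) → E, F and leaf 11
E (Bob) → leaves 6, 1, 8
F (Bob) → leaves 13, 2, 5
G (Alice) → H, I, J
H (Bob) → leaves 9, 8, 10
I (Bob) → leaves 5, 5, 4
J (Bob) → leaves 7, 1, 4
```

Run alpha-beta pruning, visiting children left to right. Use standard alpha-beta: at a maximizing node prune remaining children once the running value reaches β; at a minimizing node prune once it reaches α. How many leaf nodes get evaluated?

17

C [α=-∞,β=+∞]: v=1
B [α=-∞,β=+∞]: v=13
E [α=-∞,β=13]: v=1
F [α=1,β=13]: v=2
D [α=-∞,β=13]: v=11
H [α=-∞,β=11]: v=8
I [α=8,β=11]: v=5 after child 1 ≤ α → α-cutoff, skip 2
J [α=8,β=11]: v=7 after child 1 ≤ α → α-cutoff, skip 2
G [α=-∞,β=11]: v=8
Root [α=-∞,β=+∞]: v=8
Leaves evaluated: 17 of 21.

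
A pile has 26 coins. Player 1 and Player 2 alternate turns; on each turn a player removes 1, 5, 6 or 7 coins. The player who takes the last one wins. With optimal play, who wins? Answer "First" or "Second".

Second

i:   0  1  2  3  4  5  6  7  8  9 10 11 12 13 14 15 16 17 18 19 20 21 22 23 24 25 26
     L  W  L  W  L  W  W  W  W  W  W  W  L  W  L  W  L  W  W  W  W  W  W  W  L  W  L
Position 26 is L, so the second player wins.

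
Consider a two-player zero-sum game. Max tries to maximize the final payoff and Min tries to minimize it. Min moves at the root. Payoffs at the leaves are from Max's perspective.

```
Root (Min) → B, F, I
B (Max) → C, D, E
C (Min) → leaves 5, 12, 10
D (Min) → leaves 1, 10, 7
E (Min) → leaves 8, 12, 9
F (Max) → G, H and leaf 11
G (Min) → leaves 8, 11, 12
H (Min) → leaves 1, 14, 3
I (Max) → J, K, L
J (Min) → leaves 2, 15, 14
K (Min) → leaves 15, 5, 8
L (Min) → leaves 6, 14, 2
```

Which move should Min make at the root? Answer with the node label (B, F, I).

I

C (Min): min(5, 12, 10) = 5
D (Min): min(1, 10, 7) = 1
E (Min): min(8, 12, 9) = 8
B (Max): max(5, 1, 8) = 8
G (Min): min(8, 11, 12) = 8
H (Min): min(1, 14, 3) = 1
F (Max): max(8, 1, 11) = 11
J (Min): min(2, 15, 14) = 2
K (Min): min(15, 5, 8) = 5
L (Min): min(6, 14, 2) = 2
I (Max): max(2, 5, 2) = 5
Root (Min): min(8, 11, 5) = 5
Min picks the child with the lowest value: I (value 5).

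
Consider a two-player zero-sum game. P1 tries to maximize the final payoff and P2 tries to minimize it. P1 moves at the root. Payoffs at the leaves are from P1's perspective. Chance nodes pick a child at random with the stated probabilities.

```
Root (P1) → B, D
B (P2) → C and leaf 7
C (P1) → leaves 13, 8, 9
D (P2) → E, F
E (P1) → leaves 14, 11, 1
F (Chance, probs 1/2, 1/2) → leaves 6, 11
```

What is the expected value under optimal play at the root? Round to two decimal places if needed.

8.5

C (P1): max(13, 8, 9) = 13
B (P2): min(13, 7) = 7
E (P1): max(14, 11, 1) = 14
F (Chance): 1/2·6 + 1/2·11 = 8.5
D (P2): min(14, 8.5) = 8.5
Root (P1): max(7, 8.5) = 8.5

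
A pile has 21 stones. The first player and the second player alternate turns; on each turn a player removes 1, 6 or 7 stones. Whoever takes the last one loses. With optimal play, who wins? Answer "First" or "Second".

Compute winning (W) and losing (L) positions by backward induction:
i:   0  1  2  3  4  5  6  7  8  9 10 11 12 13 14 15 16 17 18 19 20 21
     W  L  W  L  W  L  W  W  W  W  W  W  W  L  W  L  W  L  W  W  W  W
Position 21 is W, so the first player wins.

First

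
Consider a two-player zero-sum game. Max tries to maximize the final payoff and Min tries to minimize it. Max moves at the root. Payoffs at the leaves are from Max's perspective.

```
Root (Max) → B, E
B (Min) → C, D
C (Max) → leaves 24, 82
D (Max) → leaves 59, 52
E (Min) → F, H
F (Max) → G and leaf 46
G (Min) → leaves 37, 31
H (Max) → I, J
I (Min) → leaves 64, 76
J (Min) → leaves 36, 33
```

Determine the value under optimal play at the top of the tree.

59

C (Max): max(24, 82) = 82
D (Max): max(59, 52) = 59
B (Min): min(82, 59) = 59
G (Min): min(37, 31) = 31
F (Max): max(31, 46) = 46
I (Min): min(64, 76) = 64
J (Min): min(36, 33) = 33
H (Max): max(64, 33) = 64
E (Min): min(46, 64) = 46
Root (Max): max(59, 46) = 59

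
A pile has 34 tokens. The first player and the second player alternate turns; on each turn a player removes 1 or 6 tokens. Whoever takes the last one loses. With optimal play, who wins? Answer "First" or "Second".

i:   0  1  2  3  4  5  6  7  8  9 10 11 12 13 14 15 16 17 18 19 20 21 22 23 24 25 26 27 28 29 30 31 32 33 34
     W  L  W  L  W  L  W  W  L  W  L  W  L  W  W  L  W  L  W  L  W  W  L  W  L  W  L  W  W  L  W  L  W  L  W
Position 34 is W, so the first player wins.

First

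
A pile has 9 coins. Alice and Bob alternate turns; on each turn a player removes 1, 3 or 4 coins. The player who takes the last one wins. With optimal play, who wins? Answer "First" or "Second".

Positions where the player to move wins (W) vs loses (L):
i:   0  1  2  3  4  5  6  7  8  9
     L  W  L  W  W  W  W  L  W  L
Position 9 is L, so the second player wins.

Second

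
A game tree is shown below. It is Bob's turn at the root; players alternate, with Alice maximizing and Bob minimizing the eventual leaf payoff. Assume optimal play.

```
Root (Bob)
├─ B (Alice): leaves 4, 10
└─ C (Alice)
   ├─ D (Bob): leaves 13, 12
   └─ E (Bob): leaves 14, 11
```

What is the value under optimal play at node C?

12

D: min(13, 12) = 12
E: min(14, 11) = 11
C: max(12, 11) = 12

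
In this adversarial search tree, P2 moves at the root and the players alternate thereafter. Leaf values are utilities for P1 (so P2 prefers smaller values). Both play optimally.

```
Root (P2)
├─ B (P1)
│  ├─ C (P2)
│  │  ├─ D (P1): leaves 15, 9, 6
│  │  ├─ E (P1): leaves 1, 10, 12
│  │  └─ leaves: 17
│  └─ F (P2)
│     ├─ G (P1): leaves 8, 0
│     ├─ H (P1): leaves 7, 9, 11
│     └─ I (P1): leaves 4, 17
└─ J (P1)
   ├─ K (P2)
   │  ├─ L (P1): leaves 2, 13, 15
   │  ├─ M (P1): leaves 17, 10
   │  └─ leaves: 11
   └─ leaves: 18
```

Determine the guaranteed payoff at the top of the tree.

D (P1): max(15, 9, 6) = 15
E (P1): max(1, 10, 12) = 12
C (P2): min(15, 12, 17) = 12
G (P1): max(8, 0) = 8
H (P1): max(7, 9, 11) = 11
I (P1): max(4, 17) = 17
F (P2): min(8, 11, 17) = 8
B (P1): max(12, 8) = 12
L (P1): max(2, 13, 15) = 15
M (P1): max(17, 10) = 17
K (P2): min(15, 17, 11) = 11
J (P1): max(11, 18) = 18
Root (P2): min(12, 18) = 12

12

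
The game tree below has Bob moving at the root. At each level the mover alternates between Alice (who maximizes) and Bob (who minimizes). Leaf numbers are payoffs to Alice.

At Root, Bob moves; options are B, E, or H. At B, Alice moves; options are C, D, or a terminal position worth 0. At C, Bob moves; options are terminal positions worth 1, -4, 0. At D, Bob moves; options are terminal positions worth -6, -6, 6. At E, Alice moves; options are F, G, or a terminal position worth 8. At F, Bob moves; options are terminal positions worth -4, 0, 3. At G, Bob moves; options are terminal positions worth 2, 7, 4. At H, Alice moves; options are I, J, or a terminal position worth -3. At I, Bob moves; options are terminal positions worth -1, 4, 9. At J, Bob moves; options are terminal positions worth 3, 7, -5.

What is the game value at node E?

F: min(-4, 0, 3) = -4
G: min(2, 7, 4) = 2
E: max(-4, 2, 8) = 8

8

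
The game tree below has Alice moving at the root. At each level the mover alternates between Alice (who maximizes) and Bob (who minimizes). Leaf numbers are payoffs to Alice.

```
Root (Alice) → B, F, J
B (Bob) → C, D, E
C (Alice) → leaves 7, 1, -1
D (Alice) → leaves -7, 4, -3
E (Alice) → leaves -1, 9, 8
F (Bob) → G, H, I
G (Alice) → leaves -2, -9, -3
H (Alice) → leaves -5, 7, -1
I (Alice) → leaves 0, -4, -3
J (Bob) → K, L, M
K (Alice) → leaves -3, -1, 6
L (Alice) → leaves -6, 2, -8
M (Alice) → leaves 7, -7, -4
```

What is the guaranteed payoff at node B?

4

C: max(7, 1, -1) = 7
D: max(-7, 4, -3) = 4
E: max(-1, 9, 8) = 9
B: min(7, 4, 9) = 4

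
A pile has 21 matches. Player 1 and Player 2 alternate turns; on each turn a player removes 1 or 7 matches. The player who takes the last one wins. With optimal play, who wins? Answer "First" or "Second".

Mark each pile size as W (mover wins) or L (mover loses):
i:   0  1  2  3  4  5  6  7  8  9 10 11 12 13 14 15 16 17 18 19 20 21
     L  W  L  W  L  W  L  W  L  W  L  W  L  W  L  W  L  W  L  W  L  W
Position 21 is W, so the first player wins.

First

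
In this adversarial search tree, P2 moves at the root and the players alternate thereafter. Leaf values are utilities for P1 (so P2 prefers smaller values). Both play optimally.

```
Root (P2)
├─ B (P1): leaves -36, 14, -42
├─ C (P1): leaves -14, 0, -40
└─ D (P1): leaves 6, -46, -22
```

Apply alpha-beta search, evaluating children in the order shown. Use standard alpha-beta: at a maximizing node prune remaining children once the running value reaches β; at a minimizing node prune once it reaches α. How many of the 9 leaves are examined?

B [α=-∞,β=+∞]: v=14
C [α=-∞,β=14]: v=0
D [α=-∞,β=0]: v=6 after child 1 ≥ β → β-cutoff, skip 2
Root [α=-∞,β=+∞]: v=0
Leaves evaluated: 7 of 9.

7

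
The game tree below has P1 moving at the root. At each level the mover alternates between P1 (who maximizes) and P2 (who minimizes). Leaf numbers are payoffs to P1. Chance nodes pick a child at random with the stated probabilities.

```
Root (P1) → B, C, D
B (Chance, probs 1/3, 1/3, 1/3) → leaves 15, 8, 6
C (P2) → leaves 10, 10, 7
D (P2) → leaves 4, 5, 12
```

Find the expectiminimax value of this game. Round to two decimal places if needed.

B (Chance): 1/3·15 + 1/3·8 + 1/3·6 = 9.67
C (P2): min(10, 10, 7) = 7
D (P2): min(4, 5, 12) = 4
Root (P1): max(9.67, 7, 4) = 9.67

9.67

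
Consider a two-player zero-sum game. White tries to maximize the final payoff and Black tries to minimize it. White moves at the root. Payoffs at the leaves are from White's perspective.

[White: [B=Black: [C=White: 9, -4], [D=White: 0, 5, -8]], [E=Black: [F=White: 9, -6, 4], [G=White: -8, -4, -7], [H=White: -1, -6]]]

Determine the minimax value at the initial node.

C (White): max(9, -4) = 9
D (White): max(0, 5, -8) = 5
B (Black): min(9, 5) = 5
F (White): max(9, -6, 4) = 9
G (White): max(-8, -4, -7) = -4
H (White): max(-1, -6) = -1
E (Black): min(9, -4, -1) = -4
Root (White): max(5, -4) = 5

5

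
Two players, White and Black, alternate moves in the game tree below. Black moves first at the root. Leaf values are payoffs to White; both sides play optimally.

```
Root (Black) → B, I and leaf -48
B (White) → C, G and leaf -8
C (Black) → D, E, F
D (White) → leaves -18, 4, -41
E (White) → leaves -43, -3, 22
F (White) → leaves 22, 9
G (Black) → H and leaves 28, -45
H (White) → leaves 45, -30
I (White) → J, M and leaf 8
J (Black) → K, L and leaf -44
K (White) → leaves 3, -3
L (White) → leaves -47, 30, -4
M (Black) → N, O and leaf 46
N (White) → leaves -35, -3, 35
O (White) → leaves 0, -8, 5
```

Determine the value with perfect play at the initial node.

-48

D (White): max(-18, 4, -41) = 4
E (White): max(-43, -3, 22) = 22
F (White): max(22, 9) = 22
C (Black): min(4, 22, 22) = 4
H (White): max(45, -30) = 45
G (Black): min(45, 28, -45) = -45
B (White): max(4, -45, -8) = 4
K (White): max(3, -3) = 3
L (White): max(-47, 30, -4) = 30
J (Black): min(3, 30, -44) = -44
N (White): max(-35, -3, 35) = 35
O (White): max(0, -8, 5) = 5
M (Black): min(35, 5, 46) = 5
I (White): max(-44, 5, 8) = 8
Root (Black): min(4, 8, -48) = -48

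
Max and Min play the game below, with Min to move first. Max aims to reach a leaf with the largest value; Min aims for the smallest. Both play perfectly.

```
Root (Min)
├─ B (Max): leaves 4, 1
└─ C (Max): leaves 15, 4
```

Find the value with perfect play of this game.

B (Max): max(4, 1) = 4
C (Max): max(15, 4) = 15
Root (Min): min(4, 15) = 4

4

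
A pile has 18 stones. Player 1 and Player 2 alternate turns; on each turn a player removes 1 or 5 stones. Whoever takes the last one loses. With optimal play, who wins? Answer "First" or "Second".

First

Positions where the player to move wins (W) vs loses (L):
i:   0  1  2  3  4  5  6  7  8  9 10 11 12 13 14 15 16 17 18
     W  L  W  L  W  L  W  L  W  L  W  L  W  L  W  L  W  L  W
Position 18 is W, so the first player wins.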